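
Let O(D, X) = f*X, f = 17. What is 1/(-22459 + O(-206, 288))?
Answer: -1/17563 ≈ -5.6938e-5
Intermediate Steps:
O(D, X) = 17*X
1/(-22459 + O(-206, 288)) = 1/(-22459 + 17*288) = 1/(-22459 + 4896) = 1/(-17563) = -1/17563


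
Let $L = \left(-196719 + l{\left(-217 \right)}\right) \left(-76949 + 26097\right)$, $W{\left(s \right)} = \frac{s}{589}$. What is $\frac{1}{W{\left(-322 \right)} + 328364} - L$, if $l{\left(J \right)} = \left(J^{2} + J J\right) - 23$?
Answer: $- \frac{1008725727175622483}{193406074} \approx -5.2156 \cdot 10^{9}$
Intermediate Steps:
$l{\left(J \right)} = -23 + 2 J^{2}$ ($l{\left(J \right)} = \left(J^{2} + J^{2}\right) - 23 = 2 J^{2} - 23 = -23 + 2 J^{2}$)
$W{\left(s \right)} = \frac{s}{589}$ ($W{\left(s \right)} = s \frac{1}{589} = \frac{s}{589}$)
$L = 5215584528$ ($L = \left(-196719 - \left(23 - 2 \left(-217\right)^{2}\right)\right) \left(-76949 + 26097\right) = \left(-196719 + \left(-23 + 2 \cdot 47089\right)\right) \left(-50852\right) = \left(-196719 + \left(-23 + 94178\right)\right) \left(-50852\right) = \left(-196719 + 94155\right) \left(-50852\right) = \left(-102564\right) \left(-50852\right) = 5215584528$)
$\frac{1}{W{\left(-322 \right)} + 328364} - L = \frac{1}{\frac{1}{589} \left(-322\right) + 328364} - 5215584528 = \frac{1}{- \frac{322}{589} + 328364} - 5215584528 = \frac{1}{\frac{193406074}{589}} - 5215584528 = \frac{589}{193406074} - 5215584528 = - \frac{1008725727175622483}{193406074}$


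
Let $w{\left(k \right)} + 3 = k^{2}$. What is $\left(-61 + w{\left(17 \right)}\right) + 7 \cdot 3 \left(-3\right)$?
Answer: $162$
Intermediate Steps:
$w{\left(k \right)} = -3 + k^{2}$
$\left(-61 + w{\left(17 \right)}\right) + 7 \cdot 3 \left(-3\right) = \left(-61 - \left(3 - 17^{2}\right)\right) + 7 \cdot 3 \left(-3\right) = \left(-61 + \left(-3 + 289\right)\right) + 21 \left(-3\right) = \left(-61 + 286\right) - 63 = 225 - 63 = 162$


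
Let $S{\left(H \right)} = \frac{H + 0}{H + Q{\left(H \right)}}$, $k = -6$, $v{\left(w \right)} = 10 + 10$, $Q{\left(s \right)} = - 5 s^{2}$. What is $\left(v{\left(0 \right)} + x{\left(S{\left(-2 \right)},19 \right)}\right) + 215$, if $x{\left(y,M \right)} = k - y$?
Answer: $\frac{2518}{11} \approx 228.91$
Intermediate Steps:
$v{\left(w \right)} = 20$
$S{\left(H \right)} = \frac{H}{H - 5 H^{2}}$ ($S{\left(H \right)} = \frac{H + 0}{H - 5 H^{2}} = \frac{H}{H - 5 H^{2}}$)
$x{\left(y,M \right)} = -6 - y$
$\left(v{\left(0 \right)} + x{\left(S{\left(-2 \right)},19 \right)}\right) + 215 = \left(20 - \left(6 - \frac{1}{-1 + 5 \left(-2\right)}\right)\right) + 215 = \left(20 - \left(6 - \frac{1}{-1 - 10}\right)\right) + 215 = \left(20 - \left(6 - \frac{1}{-11}\right)\right) + 215 = \left(20 - \left(6 - - \frac{1}{11}\right)\right) + 215 = \left(20 - \frac{67}{11}\right) + 215 = \frac{153}{11} + 215 = \frac{2518}{11}$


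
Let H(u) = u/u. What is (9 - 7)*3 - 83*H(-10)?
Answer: -77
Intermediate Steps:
H(u) = 1
(9 - 7)*3 - 83*H(-10) = (9 - 7)*3 - 83*1 = 2*3 - 83 = 6 - 83 = -77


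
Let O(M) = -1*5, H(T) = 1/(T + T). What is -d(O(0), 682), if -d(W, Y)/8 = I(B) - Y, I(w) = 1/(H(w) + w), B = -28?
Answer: -8560912/1569 ≈ -5456.3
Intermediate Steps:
H(T) = 1/(2*T)
O(M) = -5
I(w) = 1/(w + 1/(2*w)) (I(w) = 1/(1/(2*w) + w) = 1/(w + 1/(2*w)))
d(W, Y) = 448/1569 + 8*Y (d(W, Y) = -8*(2*(-28)/(1 + 2*(-28)**2) - Y) = -8*(2*(-28)/(1 + 2*784) - Y) = -8*(2*(-28)/(1 + 1568) - Y) = -8*(2*(-28)/1569 - Y) = -8*(2*(-28)*(1/1569) - Y) = -8*(-56/1569 - Y) = 448/1569 + 8*Y)
-d(O(0), 682) = -(448/1569 + 8*682) = -(448/1569 + 5456) = -1*8560912/1569 = -8560912/1569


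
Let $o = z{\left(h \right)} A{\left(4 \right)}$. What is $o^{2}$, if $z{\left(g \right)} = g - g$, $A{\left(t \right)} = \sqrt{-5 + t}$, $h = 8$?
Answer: $0$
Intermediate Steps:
$z{\left(g \right)} = 0$
$o = 0$ ($o = 0 \sqrt{-5 + 4} = 0 \sqrt{-1} = 0 i = 0$)
$o^{2} = 0^{2} = 0$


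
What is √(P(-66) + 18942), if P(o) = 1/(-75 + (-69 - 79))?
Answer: 23*√1780655/223 ≈ 137.63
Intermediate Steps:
P(o) = -1/223 (P(o) = 1/(-75 - 148) = 1/(-223) = -1/223)
√(P(-66) + 18942) = √(-1/223 + 18942) = √(4224065/223) = 23*√1780655/223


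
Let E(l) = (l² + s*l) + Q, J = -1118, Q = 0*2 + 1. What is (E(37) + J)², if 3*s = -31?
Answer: 152881/9 ≈ 16987.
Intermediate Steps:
s = -31/3 (s = (⅓)*(-31) = -31/3 ≈ -10.333)
Q = 1 (Q = 0 + 1 = 1)
E(l) = 1 + l² - 31*l/3 (E(l) = (l² - 31*l/3) + 1 = 1 + l² - 31*l/3)
(E(37) + J)² = ((1 + 37² - 31/3*37) - 1118)² = ((1 + 1369 - 1147/3) - 1118)² = (2963/3 - 1118)² = (-391/3)² = 152881/9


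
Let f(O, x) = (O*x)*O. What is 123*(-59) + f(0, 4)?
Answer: -7257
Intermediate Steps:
f(O, x) = x*O²
123*(-59) + f(0, 4) = 123*(-59) + 4*0² = -7257 + 4*0 = -7257 + 0 = -7257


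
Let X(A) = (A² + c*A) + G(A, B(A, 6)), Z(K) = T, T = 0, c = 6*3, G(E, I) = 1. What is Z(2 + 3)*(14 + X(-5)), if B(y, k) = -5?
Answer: 0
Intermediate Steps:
c = 18
Z(K) = 0
X(A) = 1 + A² + 18*A (X(A) = (A² + 18*A) + 1 = 1 + A² + 18*A)
Z(2 + 3)*(14 + X(-5)) = 0*(14 + (1 + (-5)² + 18*(-5))) = 0*(14 + (1 + 25 - 90)) = 0*(14 - 64) = 0*(-50) = 0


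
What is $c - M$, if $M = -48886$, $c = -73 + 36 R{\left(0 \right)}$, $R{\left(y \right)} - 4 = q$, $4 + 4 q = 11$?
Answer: $49020$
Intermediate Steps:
$q = \frac{7}{4}$ ($q = -1 + \frac{1}{4} \cdot 11 = -1 + \frac{11}{4} = \frac{7}{4} \approx 1.75$)
$R{\left(y \right)} = \frac{23}{4}$ ($R{\left(y \right)} = 4 + \frac{7}{4} = \frac{23}{4}$)
$c = 134$ ($c = -73 + 36 \cdot \frac{23}{4} = -73 + 207 = 134$)
$c - M = 134 - -48886 = 134 + 48886 = 49020$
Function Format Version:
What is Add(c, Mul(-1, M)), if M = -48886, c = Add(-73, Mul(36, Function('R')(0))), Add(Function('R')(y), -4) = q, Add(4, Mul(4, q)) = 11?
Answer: 49020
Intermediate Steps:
q = Rational(7, 4) (q = Add(-1, Mul(Rational(1, 4), 11)) = Add(-1, Rational(11, 4)) = Rational(7, 4) ≈ 1.7500)
Function('R')(y) = Rational(23, 4) (Function('R')(y) = Add(4, Rational(7, 4)) = Rational(23, 4))
c = 134 (c = Add(-73, Mul(36, Rational(23, 4))) = Add(-73, 207) = 134)
Add(c, Mul(-1, M)) = Add(134, Mul(-1, -48886)) = Add(134, 48886) = 49020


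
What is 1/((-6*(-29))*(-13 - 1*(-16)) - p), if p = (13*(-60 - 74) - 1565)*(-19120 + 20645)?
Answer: 1/5043697 ≈ 1.9827e-7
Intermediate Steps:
p = -5043175 (p = (13*(-134) - 1565)*1525 = (-1742 - 1565)*1525 = -3307*1525 = -5043175)
1/((-6*(-29))*(-13 - 1*(-16)) - p) = 1/((-6*(-29))*(-13 - 1*(-16)) - 1*(-5043175)) = 1/(174*(-13 + 16) + 5043175) = 1/(174*3 + 5043175) = 1/(522 + 5043175) = 1/5043697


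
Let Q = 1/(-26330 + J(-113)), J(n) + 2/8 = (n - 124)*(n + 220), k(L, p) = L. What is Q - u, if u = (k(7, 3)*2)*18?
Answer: -52102768/206757 ≈ -252.00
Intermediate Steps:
J(n) = -¼ + (-124 + n)*(220 + n) (J(n) = -¼ + (n - 124)*(n + 220) = -¼ + (-124 + n)*(220 + n))
Q = -4/206757 (Q = 1/(-26330 + (-109121/4 + (-113)² + 96*(-113))) = 1/(-26330 + (-109121/4 + 12769 - 10848)) = 1/(-26330 - 101437/4) = 1/(-206757/4) = -4/206757 ≈ -1.9346e-5)
u = 252 (u = (7*2)*18 = 14*18 = 252)
Q - u = -4/206757 - 1*252 = -4/206757 - 252 = -52102768/206757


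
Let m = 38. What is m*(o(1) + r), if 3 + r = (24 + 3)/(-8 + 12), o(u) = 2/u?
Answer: 437/2 ≈ 218.50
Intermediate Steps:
r = 15/4 (r = -3 + (24 + 3)/(-8 + 12) = -3 + 27/4 = 15/4 ≈ 3.7500)
m*(o(1) + r) = 38*(2/1 + 15/4) = 38*(2*1 + 15/4) = 38*(2 + 15/4) = 38*(23/4) = 437/2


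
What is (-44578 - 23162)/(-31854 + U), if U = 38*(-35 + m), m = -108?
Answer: 16935/9322 ≈ 1.8167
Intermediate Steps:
U = -5434 (U = 38*(-35 - 108) = 38*(-143) = -5434)
(-44578 - 23162)/(-31854 + U) = (-44578 - 23162)/(-31854 - 5434) = -67740/(-37288) = -67740*(-1/37288) = 16935/9322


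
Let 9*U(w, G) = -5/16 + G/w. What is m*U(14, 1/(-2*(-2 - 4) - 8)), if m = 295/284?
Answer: -3245/95424 ≈ -0.034006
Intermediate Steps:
U(w, G) = -5/144 + G/(9*w) (U(w, G) = (-5/16 + G/w)/9 = -5/144 + G/(9*w))
m = 295/284 (m = 295*(1/284) = 295/284 ≈ 1.0387)
m*U(14, 1/(-2*(-2 - 4) - 8)) = 295*(-5/144 + (1/9)/(-2*(-2 - 4) - 8*14))/284 = 295*(-5/144 + (1/9)*(1/14)/(-2*(-6) - 8))/284 = 295*(-5/144 + (1/9)*(1/14)/(12 - 8))/284 = 295*(-5/144 + (1/9)*(1/14)/4)/284 = 295*(-5/144 + (1/9)*(1/4)*(1/14))/284 = 295*(-5/144 + 1/504)/284 = (295/284)*(-11/336) = -3245/95424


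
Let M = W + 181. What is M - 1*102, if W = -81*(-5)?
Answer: 484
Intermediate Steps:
W = 405
M = 586 (M = 405 + 181 = 586)
M - 1*102 = 586 - 1*102 = 586 - 102 = 484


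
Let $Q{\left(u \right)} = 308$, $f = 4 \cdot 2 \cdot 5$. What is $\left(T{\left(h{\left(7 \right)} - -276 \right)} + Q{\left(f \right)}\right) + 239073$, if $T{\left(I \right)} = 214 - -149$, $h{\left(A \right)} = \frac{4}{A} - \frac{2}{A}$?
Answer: $239744$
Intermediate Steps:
$f = 40$ ($f = 8 \cdot 5 = 40$)
$h{\left(A \right)} = \frac{2}{A}$
$T{\left(I \right)} = 363$ ($T{\left(I \right)} = 214 + 149 = 363$)
$\left(T{\left(h{\left(7 \right)} - -276 \right)} + Q{\left(f \right)}\right) + 239073 = \left(363 + 308\right) + 239073 = 671 + 239073 = 239744$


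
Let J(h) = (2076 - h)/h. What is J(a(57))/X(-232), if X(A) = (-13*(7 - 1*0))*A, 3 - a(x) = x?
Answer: -355/190008 ≈ -0.0018683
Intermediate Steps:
a(x) = 3 - x
X(A) = -91*A (X(A) = (-13*(7 + 0))*A = (-13*7)*A = -91*A)
J(h) = (2076 - h)/h
J(a(57))/X(-232) = ((2076 - (3 - 1*57))/(3 - 1*57))/((-91*(-232))) = ((2076 - (3 - 57))/(3 - 57))/21112 = ((2076 - 1*(-54))/(-54))*(1/21112) = -(2076 + 54)/54*(1/21112) = -1/54*2130*(1/21112) = -355/9*1/21112 = -355/190008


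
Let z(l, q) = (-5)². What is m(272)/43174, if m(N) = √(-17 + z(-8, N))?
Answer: √2/21587 ≈ 6.5512e-5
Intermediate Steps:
z(l, q) = 25
m(N) = 2*√2 (m(N) = √(-17 + 25) = √8 = 2*√2)
m(272)/43174 = (2*√2)/43174 = (2*√2)*(1/43174) = √2/21587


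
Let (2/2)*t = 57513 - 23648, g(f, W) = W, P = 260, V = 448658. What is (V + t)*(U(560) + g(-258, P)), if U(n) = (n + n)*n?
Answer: 302763881580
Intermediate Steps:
U(n) = 2*n**2 (U(n) = (2*n)*n = 2*n**2)
t = 33865 (t = 57513 - 23648 = 33865)
(V + t)*(U(560) + g(-258, P)) = (448658 + 33865)*(2*560**2 + 260) = 482523*(2*313600 + 260) = 482523*(627200 + 260) = 482523*627460 = 302763881580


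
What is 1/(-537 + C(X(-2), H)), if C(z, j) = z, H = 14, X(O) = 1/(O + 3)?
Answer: -1/536 ≈ -0.0018657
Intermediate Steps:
X(O) = 1/(3 + O)
1/(-537 + C(X(-2), H)) = 1/(-537 + 1/(3 - 2)) = 1/(-537 + 1/1) = 1/(-537 + 1) = 1/(-536) = -1/536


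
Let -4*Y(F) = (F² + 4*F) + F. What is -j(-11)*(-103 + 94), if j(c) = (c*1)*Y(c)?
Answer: 3267/2 ≈ 1633.5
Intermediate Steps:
Y(F) = -5*F/4 - F²/4 (Y(F) = -((F² + 4*F) + F)/4 = -(F² + 5*F)/4 = -5*F/4 - F²/4)
j(c) = -c²*(5 + c)/4 (j(c) = (c*1)*(-c*(5 + c)/4) = c*(-c*(5 + c)/4) = -c²*(5 + c)/4)
-j(-11)*(-103 + 94) = -(¼)*(-11)²*(-5 - 1*(-11))*(-103 + 94) = -(¼)*121*(-5 + 11)*(-9) = -(¼)*121*6*(-9) = -363*(-9)/2 = -1*(-3267/2) = 3267/2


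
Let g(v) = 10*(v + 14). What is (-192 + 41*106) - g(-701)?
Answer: 11024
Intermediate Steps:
g(v) = 140 + 10*v (g(v) = 10*(14 + v) = 140 + 10*v)
(-192 + 41*106) - g(-701) = (-192 + 41*106) - (140 + 10*(-701)) = (-192 + 4346) - (140 - 7010) = 4154 - 1*(-6870) = 4154 + 6870 = 11024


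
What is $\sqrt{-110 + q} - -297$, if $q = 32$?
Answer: $297 + i \sqrt{78} \approx 297.0 + 8.8318 i$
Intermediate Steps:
$\sqrt{-110 + q} - -297 = \sqrt{-110 + 32} - -297 = \sqrt{-78} + 297 = i \sqrt{78} + 297 = 297 + i \sqrt{78}$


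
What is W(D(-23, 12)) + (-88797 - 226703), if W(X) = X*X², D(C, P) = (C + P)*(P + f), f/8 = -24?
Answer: 7762076500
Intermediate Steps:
f = -192 (f = 8*(-24) = -192)
D(C, P) = (-192 + P)*(C + P) (D(C, P) = (C + P)*(P - 192) = (C + P)*(-192 + P) = (-192 + P)*(C + P))
W(X) = X³
W(D(-23, 12)) + (-88797 - 226703) = (12² - 192*(-23) - 192*12 - 23*12)³ + (-88797 - 226703) = (144 + 4416 - 2304 - 276)³ - 315500 = 1980³ - 315500 = 7762392000 - 315500 = 7762076500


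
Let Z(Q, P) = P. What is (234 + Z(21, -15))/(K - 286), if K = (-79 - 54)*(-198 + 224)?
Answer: -73/1248 ≈ -0.058494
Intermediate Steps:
K = -3458 (K = -133*26 = -3458)
(234 + Z(21, -15))/(K - 286) = (234 - 15)/(-3458 - 286) = 219/(-3744) = 219*(-1/3744) = -73/1248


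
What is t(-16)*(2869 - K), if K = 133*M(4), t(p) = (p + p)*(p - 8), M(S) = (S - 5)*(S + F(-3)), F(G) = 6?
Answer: 3224832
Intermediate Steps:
M(S) = (-5 + S)*(6 + S) (M(S) = (S - 5)*(S + 6) = (-5 + S)*(6 + S))
t(p) = 2*p*(-8 + p) (t(p) = (2*p)*(-8 + p) = 2*p*(-8 + p))
K = -1330 (K = 133*(-30 + 4 + 4²) = 133*(-30 + 4 + 16) = 133*(-10) = -1330)
t(-16)*(2869 - K) = (2*(-16)*(-8 - 16))*(2869 - 1*(-1330)) = (2*(-16)*(-24))*(2869 + 1330) = 768*4199 = 3224832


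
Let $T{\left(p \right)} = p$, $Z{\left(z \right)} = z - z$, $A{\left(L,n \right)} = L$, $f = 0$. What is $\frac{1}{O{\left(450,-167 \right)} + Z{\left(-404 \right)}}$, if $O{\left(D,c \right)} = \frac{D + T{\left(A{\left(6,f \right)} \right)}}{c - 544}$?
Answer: $- \frac{237}{152} \approx -1.5592$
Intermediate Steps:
$Z{\left(z \right)} = 0$
$O{\left(D,c \right)} = \frac{6 + D}{-544 + c}$ ($O{\left(D,c \right)} = \frac{D + 6}{c - 544} = \frac{6 + D}{-544 + c}$)
$\frac{1}{O{\left(450,-167 \right)} + Z{\left(-404 \right)}} = \frac{1}{\frac{6 + 450}{-544 - 167} + 0} = \frac{1}{\frac{1}{-711} \cdot 456 + 0} = \frac{1}{\left(- \frac{1}{711}\right) 456 + 0} = \frac{1}{- \frac{152}{237} + 0} = \frac{1}{- \frac{152}{237}} = - \frac{237}{152}$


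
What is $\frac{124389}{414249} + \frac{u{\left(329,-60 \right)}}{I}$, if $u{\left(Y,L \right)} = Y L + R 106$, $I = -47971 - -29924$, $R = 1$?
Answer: $\frac{3459404383}{2491983901} \approx 1.3882$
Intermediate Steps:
$I = -18047$ ($I = -47971 + 29924 = -18047$)
$u{\left(Y,L \right)} = 106 + L Y$ ($u{\left(Y,L \right)} = Y L + 1 \cdot 106 = L Y + 106 = 106 + L Y$)
$\frac{124389}{414249} + \frac{u{\left(329,-60 \right)}}{I} = \frac{124389}{414249} + \frac{106 - 19740}{-18047} = 124389 \cdot \frac{1}{414249} + \left(106 - 19740\right) \left(- \frac{1}{18047}\right) = \frac{41463}{138083} - - \frac{19634}{18047} = \frac{41463}{138083} + \frac{19634}{18047} = \frac{3459404383}{2491983901}$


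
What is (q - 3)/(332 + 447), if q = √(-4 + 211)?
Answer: -3/779 + 3*√23/779 ≈ 0.014618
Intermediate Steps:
q = 3*√23 (q = √207 = 3*√23 ≈ 14.387)
(q - 3)/(332 + 447) = (3*√23 - 3)/(332 + 447) = (-3 + 3*√23)/779 = (-3 + 3*√23)*(1/779) = -3/779 + 3*√23/779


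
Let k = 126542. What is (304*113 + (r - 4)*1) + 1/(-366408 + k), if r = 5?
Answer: 8240116697/239866 ≈ 34353.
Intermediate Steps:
(304*113 + (r - 4)*1) + 1/(-366408 + k) = (304*113 + (5 - 4)*1) + 1/(-366408 + 126542) = (34352 + 1*1) + 1/(-239866) = (34352 + 1) - 1/239866 = 34353 - 1/239866 = 8240116697/239866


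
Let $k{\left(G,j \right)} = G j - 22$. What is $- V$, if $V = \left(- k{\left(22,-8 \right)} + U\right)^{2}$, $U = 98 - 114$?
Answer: $-33124$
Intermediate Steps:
$k{\left(G,j \right)} = -22 + G j$
$U = -16$
$V = 33124$ ($V = \left(- (-22 + 22 \left(-8\right)) - 16\right)^{2} = \left(- (-22 - 176) - 16\right)^{2} = \left(\left(-1\right) \left(-198\right) - 16\right)^{2} = \left(198 - 16\right)^{2} = 182^{2} = 33124$)
$- V = \left(-1\right) 33124 = -33124$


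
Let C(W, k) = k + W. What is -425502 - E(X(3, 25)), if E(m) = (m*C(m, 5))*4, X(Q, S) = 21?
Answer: -427686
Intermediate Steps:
C(W, k) = W + k
E(m) = 4*m*(5 + m) (E(m) = (m*(m + 5))*4 = (m*(5 + m))*4 = 4*m*(5 + m))
-425502 - E(X(3, 25)) = -425502 - 4*21*(5 + 21) = -425502 - 4*21*26 = -425502 - 1*2184 = -425502 - 2184 = -427686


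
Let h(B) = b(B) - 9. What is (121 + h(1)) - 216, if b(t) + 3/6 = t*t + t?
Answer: -205/2 ≈ -102.50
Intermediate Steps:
b(t) = -½ + t + t² (b(t) = -½ + (t*t + t) = -½ + (t² + t) = -½ + (t + t²) = -½ + t + t²)
h(B) = -19/2 + B + B² (h(B) = (-½ + B + B²) - 9 = -19/2 + B + B²)
(121 + h(1)) - 216 = (121 + (-19/2 + 1 + 1²)) - 216 = (121 + (-19/2 + 1 + 1)) - 216 = (121 - 15/2) - 216 = 227/2 - 216 = -205/2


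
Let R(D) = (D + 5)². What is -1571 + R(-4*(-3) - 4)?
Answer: -1402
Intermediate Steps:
R(D) = (5 + D)²
-1571 + R(-4*(-3) - 4) = -1571 + (5 + (-4*(-3) - 4))² = -1571 + (5 + (12 - 4))² = -1571 + (5 + 8)² = -1571 + 13² = -1571 + 169 = -1402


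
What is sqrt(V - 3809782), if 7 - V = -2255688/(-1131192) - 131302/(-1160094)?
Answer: I*sqrt(35155322438078179893680787)/3037706139 ≈ 1951.9*I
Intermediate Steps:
V = 14862697865/3037706139 (V = 7 - (-2255688/(-1131192) - 131302/(-1160094)) = 7 - (-2255688*(-1/1131192) - 131302*(-1/1160094)) = 7 - (10443/5237 + 65651/580047) = 7 - 1*6401245108/3037706139 = 7 - 6401245108/3037706139 = 14862697865/3037706139 ≈ 4.8927)
sqrt(V - 3809782) = sqrt(14862697865/3037706139 - 3809782) = sqrt(-11572983306953833/3037706139) = I*sqrt(35155322438078179893680787)/3037706139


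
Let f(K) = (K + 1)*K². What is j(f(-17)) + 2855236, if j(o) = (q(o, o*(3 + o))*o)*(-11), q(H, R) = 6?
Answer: 3160420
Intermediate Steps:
f(K) = K²*(1 + K) (f(K) = (1 + K)*K² = K²*(1 + K))
j(o) = -66*o (j(o) = (6*o)*(-11) = -66*o)
j(f(-17)) + 2855236 = -66*(-17)²*(1 - 17) + 2855236 = -19074*(-16) + 2855236 = -66*(-4624) + 2855236 = 305184 + 2855236 = 3160420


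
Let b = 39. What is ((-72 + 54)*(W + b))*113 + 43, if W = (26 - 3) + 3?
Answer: -132167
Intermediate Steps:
W = 26 (W = 23 + 3 = 26)
((-72 + 54)*(W + b))*113 + 43 = ((-72 + 54)*(26 + 39))*113 + 43 = -18*65*113 + 43 = -1170*113 + 43 = -132210 + 43 = -132167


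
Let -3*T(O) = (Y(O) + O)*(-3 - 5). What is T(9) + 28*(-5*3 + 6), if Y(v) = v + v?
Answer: -180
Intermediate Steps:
Y(v) = 2*v
T(O) = 8*O (T(O) = -(2*O + O)*(-3 - 5)/3 = -3*O*(-8)/3 = -(-8)*O = 8*O)
T(9) + 28*(-5*3 + 6) = 8*9 + 28*(-5*3 + 6) = 72 + 28*(-15 + 6) = 72 + 28*(-9) = 72 - 252 = -180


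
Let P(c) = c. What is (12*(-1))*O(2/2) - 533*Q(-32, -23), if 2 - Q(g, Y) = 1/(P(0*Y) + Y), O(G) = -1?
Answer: -24775/23 ≈ -1077.2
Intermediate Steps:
Q(g, Y) = 2 - 1/Y (Q(g, Y) = 2 - 1/(0*Y + Y) = 2 - 1/(0 + Y) = 2 - 1/Y)
(12*(-1))*O(2/2) - 533*Q(-32, -23) = (12*(-1))*(-1) - 533*(2 - 1/(-23)) = -12*(-1) - 533*(2 - 1*(-1/23)) = 12 - 533*(2 + 1/23) = 12 - 533*47/23 = 12 - 25051/23 = -24775/23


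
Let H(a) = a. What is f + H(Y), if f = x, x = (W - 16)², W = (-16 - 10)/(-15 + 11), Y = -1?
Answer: 357/4 ≈ 89.250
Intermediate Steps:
W = 13/2 (W = -26/(-4) = -26*(-¼) = 13/2 ≈ 6.5000)
x = 361/4 (x = (13/2 - 16)² = (-19/2)² = 361/4 ≈ 90.250)
f = 361/4 ≈ 90.250
f + H(Y) = 361/4 - 1 = 357/4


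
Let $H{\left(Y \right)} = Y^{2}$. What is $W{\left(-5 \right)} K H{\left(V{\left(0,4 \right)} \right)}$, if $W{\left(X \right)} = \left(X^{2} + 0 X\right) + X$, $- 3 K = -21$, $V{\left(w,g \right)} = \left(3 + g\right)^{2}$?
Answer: $336140$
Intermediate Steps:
$K = 7$ ($K = \left(- \frac{1}{3}\right) \left(-21\right) = 7$)
$W{\left(X \right)} = X + X^{2}$ ($W{\left(X \right)} = \left(X^{2} + 0\right) + X = X^{2} + X = X + X^{2}$)
$W{\left(-5 \right)} K H{\left(V{\left(0,4 \right)} \right)} = - 5 \left(1 - 5\right) 7 \left(\left(3 + 4\right)^{2}\right)^{2} = \left(-5\right) \left(-4\right) 7 \left(7^{2}\right)^{2} = 20 \cdot 7 \cdot 49^{2} = 140 \cdot 2401 = 336140$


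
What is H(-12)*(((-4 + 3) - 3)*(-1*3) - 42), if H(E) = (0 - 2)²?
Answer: -120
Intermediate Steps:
H(E) = 4 (H(E) = (-2)² = 4)
H(-12)*(((-4 + 3) - 3)*(-1*3) - 42) = 4*(((-4 + 3) - 3)*(-1*3) - 42) = 4*((-1 - 3)*(-3) - 42) = 4*(-4*(-3) - 42) = 4*(12 - 42) = 4*(-30) = -120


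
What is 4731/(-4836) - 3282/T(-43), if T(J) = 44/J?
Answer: 56856431/17732 ≈ 3206.4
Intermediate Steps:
4731/(-4836) - 3282/T(-43) = 4731/(-4836) - 3282/(44/(-43)) = 4731*(-1/4836) - 3282/(44*(-1/43)) = -1577/1612 - 3282/(-44/43) = -1577/1612 - 3282*(-43/44) = -1577/1612 + 70563/22 = 56856431/17732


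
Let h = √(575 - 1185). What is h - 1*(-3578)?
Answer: 3578 + I*√610 ≈ 3578.0 + 24.698*I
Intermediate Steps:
h = I*√610 (h = √(-610) = I*√610 ≈ 24.698*I)
h - 1*(-3578) = I*√610 - 1*(-3578) = I*√610 + 3578 = 3578 + I*√610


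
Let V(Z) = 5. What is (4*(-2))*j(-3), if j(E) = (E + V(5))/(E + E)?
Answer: 8/3 ≈ 2.6667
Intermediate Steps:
j(E) = (5 + E)/(2*E) (j(E) = (E + 5)/(E + E) = (5 + E)/((2*E)) = (5 + E)*(1/(2*E)) = (5 + E)/(2*E))
(4*(-2))*j(-3) = (4*(-2))*((½)*(5 - 3)/(-3)) = -4*(-1)*2/3 = -8*(-⅓) = 8/3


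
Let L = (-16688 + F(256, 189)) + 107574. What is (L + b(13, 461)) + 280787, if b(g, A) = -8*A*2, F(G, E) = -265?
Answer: 364032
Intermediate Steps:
b(g, A) = -16*A
L = 90621 (L = (-16688 - 265) + 107574 = -16953 + 107574 = 90621)
(L + b(13, 461)) + 280787 = (90621 - 16*461) + 280787 = (90621 - 7376) + 280787 = 83245 + 280787 = 364032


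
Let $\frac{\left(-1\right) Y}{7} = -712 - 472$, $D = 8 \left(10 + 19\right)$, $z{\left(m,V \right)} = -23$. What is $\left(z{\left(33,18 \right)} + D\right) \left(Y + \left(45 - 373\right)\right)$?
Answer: $1663640$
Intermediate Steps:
$D = 232$ ($D = 8 \cdot 29 = 232$)
$Y = 8288$ ($Y = - 7 \left(-712 - 472\right) = \left(-7\right) \left(-1184\right) = 8288$)
$\left(z{\left(33,18 \right)} + D\right) \left(Y + \left(45 - 373\right)\right) = \left(-23 + 232\right) \left(8288 + \left(45 - 373\right)\right) = 209 \left(8288 + \left(45 - 373\right)\right) = 209 \left(8288 - 328\right) = 209 \cdot 7960 = 1663640$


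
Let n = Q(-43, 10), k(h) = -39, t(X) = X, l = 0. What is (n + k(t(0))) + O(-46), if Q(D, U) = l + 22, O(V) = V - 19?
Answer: -82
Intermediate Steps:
O(V) = -19 + V
Q(D, U) = 22 (Q(D, U) = 0 + 22 = 22)
n = 22
(n + k(t(0))) + O(-46) = (22 - 39) + (-19 - 46) = -17 - 65 = -82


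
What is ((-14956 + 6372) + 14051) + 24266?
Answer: 29733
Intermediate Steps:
((-14956 + 6372) + 14051) + 24266 = (-8584 + 14051) + 24266 = 5467 + 24266 = 29733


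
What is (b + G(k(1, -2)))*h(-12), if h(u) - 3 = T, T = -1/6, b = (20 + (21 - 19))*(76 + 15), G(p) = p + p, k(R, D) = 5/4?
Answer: 68153/12 ≈ 5679.4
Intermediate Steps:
k(R, D) = 5/4 (k(R, D) = 5*(1/4) = 5/4)
G(p) = 2*p
b = 2002 (b = (20 + 2)*91 = 22*91 = 2002)
T = -1/6 (T = -1*1/6 = -1/6 ≈ -0.16667)
h(u) = 17/6 (h(u) = 3 - 1/6 = 17/6)
(b + G(k(1, -2)))*h(-12) = (2002 + 2*(5/4))*(17/6) = (2002 + 5/2)*(17/6) = (4009/2)*(17/6) = 68153/12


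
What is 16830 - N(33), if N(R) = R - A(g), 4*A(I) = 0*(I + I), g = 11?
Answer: 16797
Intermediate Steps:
A(I) = 0 (A(I) = (0*(I + I))/4 = (0*(2*I))/4 = (¼)*0 = 0)
N(R) = R (N(R) = R - 1*0 = R + 0 = R)
16830 - N(33) = 16830 - 1*33 = 16830 - 33 = 16797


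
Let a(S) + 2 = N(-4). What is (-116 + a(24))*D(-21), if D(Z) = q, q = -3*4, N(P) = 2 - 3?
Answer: 1428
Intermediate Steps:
N(P) = -1
q = -12
D(Z) = -12
a(S) = -3 (a(S) = -2 - 1 = -3)
(-116 + a(24))*D(-21) = (-116 - 3)*(-12) = -119*(-12) = 1428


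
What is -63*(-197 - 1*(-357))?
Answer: -10080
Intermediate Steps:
-63*(-197 - 1*(-357)) = -63*(-197 + 357) = -63*160 = -10080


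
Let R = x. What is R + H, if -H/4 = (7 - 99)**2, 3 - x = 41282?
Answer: -75135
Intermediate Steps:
x = -41279 (x = 3 - 1*41282 = 3 - 41282 = -41279)
R = -41279
H = -33856 (H = -4*(7 - 99)**2 = -4*(-92)**2 = -4*8464 = -33856)
R + H = -41279 - 33856 = -75135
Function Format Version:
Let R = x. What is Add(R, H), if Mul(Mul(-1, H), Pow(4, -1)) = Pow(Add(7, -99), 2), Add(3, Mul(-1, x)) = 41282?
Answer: -75135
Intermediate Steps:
x = -41279 (x = Add(3, Mul(-1, 41282)) = Add(3, -41282) = -41279)
R = -41279
H = -33856 (H = Mul(-4, Pow(Add(7, -99), 2)) = Mul(-4, Pow(-92, 2)) = Mul(-4, 8464) = -33856)
Add(R, H) = Add(-41279, -33856) = -75135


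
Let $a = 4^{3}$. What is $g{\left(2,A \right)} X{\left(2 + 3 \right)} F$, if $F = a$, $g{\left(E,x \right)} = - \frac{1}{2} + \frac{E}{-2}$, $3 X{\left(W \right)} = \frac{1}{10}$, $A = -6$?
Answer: $- \frac{16}{5} \approx -3.2$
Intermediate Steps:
$X{\left(W \right)} = \frac{1}{30}$ ($X{\left(W \right)} = \frac{1}{3 \cdot 10} = \frac{1}{3} \cdot \frac{1}{10} = \frac{1}{30}$)
$g{\left(E,x \right)} = - \frac{1}{2} - \frac{E}{2}$ ($g{\left(E,x \right)} = \left(-1\right) \frac{1}{2} + E \left(- \frac{1}{2}\right) = - \frac{1}{2} - \frac{E}{2}$)
$a = 64$
$F = 64$
$g{\left(2,A \right)} X{\left(2 + 3 \right)} F = \left(- \frac{1}{2} - 1\right) \frac{1}{30} \cdot 64 = \left(- \frac{3}{2}\right) \frac{1}{30} \cdot 64 = \left(- \frac{1}{20}\right) 64 = - \frac{16}{5}$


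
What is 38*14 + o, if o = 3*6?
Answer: 550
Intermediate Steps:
o = 18
38*14 + o = 38*14 + 18 = 532 + 18 = 550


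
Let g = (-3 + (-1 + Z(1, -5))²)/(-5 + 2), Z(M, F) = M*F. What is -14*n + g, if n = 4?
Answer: -67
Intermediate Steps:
Z(M, F) = F*M
g = -11 (g = (-3 + (-1 - 5*1)²)/(-5 + 2) = (-3 + (-1 - 5)²)/(-3) = (-3 + (-6)²)*(-⅓) = (-3 + 36)*(-⅓) = 33*(-⅓) = -11)
-14*n + g = -14*4 - 11 = -56 - 11 = -67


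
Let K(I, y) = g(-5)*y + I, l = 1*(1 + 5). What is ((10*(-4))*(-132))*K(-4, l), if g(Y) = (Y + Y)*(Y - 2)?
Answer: 2196480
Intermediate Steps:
l = 6 (l = 1*6 = 6)
g(Y) = 2*Y*(-2 + Y) (g(Y) = (2*Y)*(-2 + Y) = 2*Y*(-2 + Y))
K(I, y) = I + 70*y (K(I, y) = (2*(-5)*(-2 - 5))*y + I = (2*(-5)*(-7))*y + I = 70*y + I = I + 70*y)
((10*(-4))*(-132))*K(-4, l) = ((10*(-4))*(-132))*(-4 + 70*6) = (-40*(-132))*(-4 + 420) = 5280*416 = 2196480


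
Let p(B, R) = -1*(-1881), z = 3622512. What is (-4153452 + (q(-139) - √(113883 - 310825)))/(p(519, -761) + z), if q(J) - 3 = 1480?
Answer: -4151969/3624393 - I*√196942/3624393 ≈ -1.1456 - 0.00012244*I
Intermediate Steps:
q(J) = 1483 (q(J) = 3 + 1480 = 1483)
p(B, R) = 1881
(-4153452 + (q(-139) - √(113883 - 310825)))/(p(519, -761) + z) = (-4153452 + (1483 - √(113883 - 310825)))/(1881 + 3622512) = (-4153452 + (1483 - √(-196942)))/3624393 = (-4153452 + (1483 - I*√196942))*(1/3624393) = (-4151969 - I*√196942)*(1/3624393) = -4151969/3624393 - I*√196942/3624393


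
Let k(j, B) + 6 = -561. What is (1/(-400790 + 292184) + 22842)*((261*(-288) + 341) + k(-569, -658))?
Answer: -4065995553389/2361 ≈ -1.7221e+9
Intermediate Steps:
k(j, B) = -567 (k(j, B) = -6 - 561 = -567)
(1/(-400790 + 292184) + 22842)*((261*(-288) + 341) + k(-569, -658)) = (1/(-400790 + 292184) + 22842)*((261*(-288) + 341) - 567) = (1/(-108606) + 22842)*((-75168 + 341) - 567) = (-1/108606 + 22842)*(-74827 - 567) = (2480778251/108606)*(-75394) = -4065995553389/2361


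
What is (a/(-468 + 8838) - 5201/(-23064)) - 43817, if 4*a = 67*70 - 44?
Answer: -45476409889/1037880 ≈ -43817.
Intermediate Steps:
a = 2323/2 (a = (67*70 - 44)/4 = (4690 - 44)/4 = (¼)*4646 = 2323/2 ≈ 1161.5)
(a/(-468 + 8838) - 5201/(-23064)) - 43817 = (2323/(2*(-468 + 8838)) - 5201/(-23064)) - 43817 = ((2323/2)/8370 - 5201*(-1/23064)) - 43817 = ((2323/2)*(1/8370) + 5201/23064) - 43817 = (2323/16740 + 5201/23064) - 43817 = 378071/1037880 - 43817 = -45476409889/1037880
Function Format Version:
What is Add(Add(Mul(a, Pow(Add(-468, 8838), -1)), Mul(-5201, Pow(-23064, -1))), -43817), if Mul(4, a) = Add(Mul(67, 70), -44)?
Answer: Rational(-45476409889, 1037880) ≈ -43817.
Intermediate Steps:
a = Rational(2323, 2) (a = Mul(Rational(1, 4), Add(Mul(67, 70), -44)) = Mul(Rational(1, 4), Add(4690, -44)) = Mul(Rational(1, 4), 4646) = Rational(2323, 2) ≈ 1161.5)
Add(Add(Mul(a, Pow(Add(-468, 8838), -1)), Mul(-5201, Pow(-23064, -1))), -43817) = Add(Add(Mul(Rational(2323, 2), Pow(Add(-468, 8838), -1)), Mul(-5201, Pow(-23064, -1))), -43817) = Add(Add(Mul(Rational(2323, 2), Pow(8370, -1)), Mul(-5201, Rational(-1, 23064))), -43817) = Add(Add(Mul(Rational(2323, 2), Rational(1, 8370)), Rational(5201, 23064)), -43817) = Add(Add(Rational(2323, 16740), Rational(5201, 23064)), -43817) = Add(Rational(378071, 1037880), -43817) = Rational(-45476409889, 1037880)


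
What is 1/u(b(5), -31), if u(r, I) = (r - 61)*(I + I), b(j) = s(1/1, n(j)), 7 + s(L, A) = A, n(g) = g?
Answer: 1/3906 ≈ 0.00025602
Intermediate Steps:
s(L, A) = -7 + A
b(j) = -7 + j
u(r, I) = 2*I*(-61 + r) (u(r, I) = (-61 + r)*(2*I) = 2*I*(-61 + r))
1/u(b(5), -31) = 1/(2*(-31)*(-61 + (-7 + 5))) = 1/(2*(-31)*(-61 - 2)) = 1/(2*(-31)*(-63)) = 1/3906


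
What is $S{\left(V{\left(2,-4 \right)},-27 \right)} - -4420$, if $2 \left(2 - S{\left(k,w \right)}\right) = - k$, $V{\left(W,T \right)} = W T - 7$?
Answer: $\frac{8829}{2} \approx 4414.5$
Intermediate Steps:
$V{\left(W,T \right)} = -7 + T W$ ($V{\left(W,T \right)} = T W - 7 = -7 + T W$)
$S{\left(k,w \right)} = 2 + \frac{k}{2}$ ($S{\left(k,w \right)} = 2 - \frac{\left(-1\right) k}{2} = 2 + \frac{k}{2}$)
$S{\left(V{\left(2,-4 \right)},-27 \right)} - -4420 = \left(2 + \frac{-7 - 8}{2}\right) - -4420 = \left(2 + \frac{-7 - 8}{2}\right) + 4420 = \left(2 + \frac{1}{2} \left(-15\right)\right) + 4420 = \left(2 - \frac{15}{2}\right) + 4420 = - \frac{11}{2} + 4420 = \frac{8829}{2}$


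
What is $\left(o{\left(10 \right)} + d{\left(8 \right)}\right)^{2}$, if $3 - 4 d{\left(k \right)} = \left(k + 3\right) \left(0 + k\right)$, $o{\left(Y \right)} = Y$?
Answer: $\frac{2025}{16} \approx 126.56$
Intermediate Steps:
$d{\left(k \right)} = \frac{3}{4} - \frac{k \left(3 + k\right)}{4}$ ($d{\left(k \right)} = \frac{3}{4} - \frac{\left(k + 3\right) \left(0 + k\right)}{4} = \frac{3}{4} - \frac{\left(3 + k\right) k}{4} = \frac{3}{4} - \frac{k \left(3 + k\right)}{4}$)
$\left(o{\left(10 \right)} + d{\left(8 \right)}\right)^{2} = \left(10 - \left(\frac{21}{4} + 16\right)\right)^{2} = \left(10 - \frac{85}{4}\right)^{2} = \left(- \frac{45}{4}\right)^{2} = \frac{2025}{16}$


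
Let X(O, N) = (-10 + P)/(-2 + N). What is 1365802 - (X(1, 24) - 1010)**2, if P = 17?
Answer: 167630799/484 ≈ 3.4634e+5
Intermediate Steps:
X(O, N) = 7/(-2 + N) (X(O, N) = (-10 + 17)/(-2 + N) = 7/(-2 + N))
1365802 - (X(1, 24) - 1010)**2 = 1365802 - (7/(-2 + 24) - 1010)**2 = 1365802 - (7/22 - 1010)**2 = 1365802 - (-22213/22)**2 = 1365802 - 1*493417369/484 = 1365802 - 493417369/484 = 167630799/484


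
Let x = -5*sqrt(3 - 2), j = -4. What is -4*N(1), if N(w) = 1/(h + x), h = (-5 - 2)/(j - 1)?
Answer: 10/9 ≈ 1.1111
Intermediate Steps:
x = -5 (x = -5*sqrt(1) = -5*1 = -5)
h = 7/5 (h = (-5 - 2)/(-4 - 1) = -7/(-5) = -7*(-1/5) = 7/5 ≈ 1.4000)
N(w) = -5/18 (N(w) = 1/(7/5 - 5) = 1/(-18/5) = -5/18)
-4*N(1) = -4*(-5/18) = 10/9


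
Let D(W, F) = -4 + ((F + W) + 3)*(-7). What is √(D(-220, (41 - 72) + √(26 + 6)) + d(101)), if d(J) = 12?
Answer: 2*√(436 - 7*√2) ≈ 41.284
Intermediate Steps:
D(W, F) = -25 - 7*F - 7*W (D(W, F) = -4 + (3 + F + W)*(-7) = -4 + (-21 - 7*F - 7*W) = -25 - 7*F - 7*W)
√(D(-220, (41 - 72) + √(26 + 6)) + d(101)) = √((-25 - 7*((41 - 72) + √(26 + 6)) - 7*(-220)) + 12) = √((-25 - 7*(-31 + √32) + 1540) + 12) = √((-25 - 7*(-31 + 4*√2) + 1540) + 12) = √((-25 + (217 - 28*√2) + 1540) + 12) = √((1732 - 28*√2) + 12) = √(1744 - 28*√2)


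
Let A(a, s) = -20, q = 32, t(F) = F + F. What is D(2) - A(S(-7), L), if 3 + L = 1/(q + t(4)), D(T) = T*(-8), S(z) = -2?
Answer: 4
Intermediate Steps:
t(F) = 2*F
D(T) = -8*T
L = -119/40 (L = -3 + 1/(32 + 2*4) = -3 + 1/(32 + 8) = -3 + 1/40 = -119/40 ≈ -2.9750)
D(2) - A(S(-7), L) = -8*2 - 1*(-20) = -16 + 20 = 4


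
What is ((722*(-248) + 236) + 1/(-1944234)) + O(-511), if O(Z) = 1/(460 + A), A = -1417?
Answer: -110906068366117/620210646 ≈ -1.7882e+5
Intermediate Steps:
O(Z) = -1/957 (O(Z) = 1/(460 - 1417) = 1/(-957) = -1/957)
((722*(-248) + 236) + 1/(-1944234)) + O(-511) = ((722*(-248) + 236) + 1/(-1944234)) - 1/957 = ((-179056 + 236) - 1/1944234) - 1/957 = (-178820 - 1/1944234) - 1/957 = -347667923881/1944234 - 1/957 = -110906068366117/620210646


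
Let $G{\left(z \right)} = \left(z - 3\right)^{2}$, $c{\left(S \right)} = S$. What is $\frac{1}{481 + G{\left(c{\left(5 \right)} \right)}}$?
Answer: $\frac{1}{485} \approx 0.0020619$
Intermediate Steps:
$G{\left(z \right)} = \left(-3 + z\right)^{2}$
$\frac{1}{481 + G{\left(c{\left(5 \right)} \right)}} = \frac{1}{481 + \left(-3 + 5\right)^{2}} = \frac{1}{481 + 2^{2}} = \frac{1}{481 + 4} = \frac{1}{485}$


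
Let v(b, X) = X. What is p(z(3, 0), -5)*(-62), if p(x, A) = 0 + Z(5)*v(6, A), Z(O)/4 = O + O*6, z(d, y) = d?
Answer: 43400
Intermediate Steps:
Z(O) = 28*O (Z(O) = 4*(O + O*6) = 4*(O + 6*O) = 4*(7*O) = 28*O)
p(x, A) = 140*A (p(x, A) = 0 + (28*5)*A = 0 + 140*A = 140*A)
p(z(3, 0), -5)*(-62) = (140*(-5))*(-62) = -700*(-62) = 43400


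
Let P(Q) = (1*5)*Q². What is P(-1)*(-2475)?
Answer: -12375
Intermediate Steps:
P(Q) = 5*Q²
P(-1)*(-2475) = (5*(-1)²)*(-2475) = (5*1)*(-2475) = 5*(-2475) = -12375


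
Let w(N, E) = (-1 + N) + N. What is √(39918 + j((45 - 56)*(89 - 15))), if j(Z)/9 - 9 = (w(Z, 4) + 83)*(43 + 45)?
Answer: I*√1184433 ≈ 1088.3*I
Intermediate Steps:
w(N, E) = -1 + 2*N
j(Z) = 65025 + 1584*Z (j(Z) = 81 + 9*(((-1 + 2*Z) + 83)*(43 + 45)) = 81 + 9*((82 + 2*Z)*88) = 81 + 9*(7216 + 176*Z) = 81 + (64944 + 1584*Z) = 65025 + 1584*Z)
√(39918 + j((45 - 56)*(89 - 15))) = √(39918 + (65025 + 1584*((45 - 56)*(89 - 15)))) = √(39918 + (65025 + 1584*(-11*74))) = √(39918 + (65025 + 1584*(-814))) = √(39918 + (65025 - 1289376)) = √(39918 - 1224351) = √(-1184433) = I*√1184433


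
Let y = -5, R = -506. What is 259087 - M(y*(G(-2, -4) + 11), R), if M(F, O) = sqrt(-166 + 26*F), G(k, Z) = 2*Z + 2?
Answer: 259087 - 4*I*sqrt(51) ≈ 2.5909e+5 - 28.566*I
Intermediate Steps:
G(k, Z) = 2 + 2*Z
259087 - M(y*(G(-2, -4) + 11), R) = 259087 - sqrt(-166 + 26*(-5*((2 + 2*(-4)) + 11))) = 259087 - sqrt(-166 + 26*(-5*((2 - 8) + 11))) = 259087 - sqrt(-166 + 26*(-5*(-6 + 11))) = 259087 - sqrt(-166 + 26*(-5*5)) = 259087 - sqrt(-166 + 26*(-25)) = 259087 - sqrt(-166 - 650) = 259087 - sqrt(-816) = 259087 - 4*I*sqrt(51)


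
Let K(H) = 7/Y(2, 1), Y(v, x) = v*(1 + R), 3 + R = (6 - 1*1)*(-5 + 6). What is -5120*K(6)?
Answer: -17920/3 ≈ -5973.3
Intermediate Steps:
R = 2 (R = -3 + (6 - 1*1)*(-5 + 6) = -3 + (6 - 1)*1 = -3 + 5*1 = -3 + 5 = 2)
Y(v, x) = 3*v (Y(v, x) = v*(1 + 2) = v*3 = 3*v)
K(H) = 7/6 (K(H) = 7/((3*2)) = 7/6)
-5120*K(6) = -5120*7/6 = -17920/3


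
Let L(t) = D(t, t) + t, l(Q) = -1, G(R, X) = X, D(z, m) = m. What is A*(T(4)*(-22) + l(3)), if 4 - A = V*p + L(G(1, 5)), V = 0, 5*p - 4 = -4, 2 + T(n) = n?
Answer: 270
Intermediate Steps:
T(n) = -2 + n
p = 0 (p = 4/5 + (1/5)*(-4) = 4/5 - 4/5 = 0)
L(t) = 2*t (L(t) = t + t = 2*t)
A = -6 (A = 4 - (0*0 + 2*5) = 4 - (0 + 10) = 4 - 1*10 = 4 - 10 = -6)
A*(T(4)*(-22) + l(3)) = -6*((-2 + 4)*(-22) - 1) = -6*(2*(-22) - 1) = -6*(-44 - 1) = -6*(-45) = 270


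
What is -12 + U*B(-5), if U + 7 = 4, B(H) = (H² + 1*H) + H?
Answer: -57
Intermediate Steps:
B(H) = H² + 2*H (B(H) = (H² + H) + H = (H + H²) + H = H² + 2*H)
U = -3 (U = -7 + 4 = -3)
-12 + U*B(-5) = -12 - (-15)*(2 - 5) = -12 - (-15)*(-3) = -12 - 3*15 = -12 - 45 = -57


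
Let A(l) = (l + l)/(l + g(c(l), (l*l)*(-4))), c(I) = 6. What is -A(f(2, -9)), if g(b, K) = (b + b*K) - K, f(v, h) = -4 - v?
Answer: -1/60 ≈ -0.016667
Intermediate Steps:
g(b, K) = b - K + K*b (g(b, K) = (b + K*b) - K = b - K + K*b)
A(l) = 2*l/(6 + l - 20*l²) (A(l) = (l + l)/(l + (6 - l*l*(-4) + ((l*l)*(-4))*6)) = (2*l)/(l + (6 - l²*(-4) + (l²*(-4))*6)) = (2*l)/(l + (6 - (-4)*l² - 4*l²*6)) = (2*l)/(l + (6 + 4*l² - 24*l²)) = (2*l)/(l + (6 - 20*l²)) = (2*l)/(6 + l - 20*l²) = 2*l/(6 + l - 20*l²))
-A(f(2, -9)) = -2*(-4 - 1*2)/(6 + (-4 - 1*2) - 20*(-4 - 1*2)²) = -2*(-4 - 2)/(6 + (-4 - 2) - 20*(-4 - 2)²) = -2*(-6)/(6 - 6 - 20*(-6)²) = -2*(-6)/(6 - 6 - 20*36) = -2*(-6)/(6 - 6 - 720) = -2*(-6)/(-720) = -2*(-6)*(-1)/720 = -1*1/60 = -1/60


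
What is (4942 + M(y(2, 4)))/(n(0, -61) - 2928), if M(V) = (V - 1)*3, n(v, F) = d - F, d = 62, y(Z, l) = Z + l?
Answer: -4957/2805 ≈ -1.7672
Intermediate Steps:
n(v, F) = 62 - F
M(V) = -3 + 3*V (M(V) = (-1 + V)*3 = -3 + 3*V)
(4942 + M(y(2, 4)))/(n(0, -61) - 2928) = (4942 + (-3 + 3*(2 + 4)))/((62 - 1*(-61)) - 2928) = (4942 + (-3 + 3*6))/((62 + 61) - 2928) = (4942 + (-3 + 18))/(123 - 2928) = (4942 + 15)/(-2805) = 4957*(-1/2805) = -4957/2805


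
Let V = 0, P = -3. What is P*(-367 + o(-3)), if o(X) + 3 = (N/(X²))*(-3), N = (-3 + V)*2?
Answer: 1104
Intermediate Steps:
N = -6 (N = (-3 + 0)*2 = -3*2 = -6)
o(X) = -3 + 18/X² (o(X) = -3 + (-6/X²)*(-3) = -3 - 6/X²*(-3) = -3 + 18/X²)
P*(-367 + o(-3)) = -3*(-367 + (-3 + 18/(-3)²)) = -3*(-367 + (-3 + 18*(⅑))) = -3*(-367 + (-3 + 2)) = -3*(-367 - 1) = -3*(-368) = 1104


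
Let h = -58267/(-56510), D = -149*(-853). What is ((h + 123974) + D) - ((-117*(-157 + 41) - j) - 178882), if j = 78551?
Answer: 27968665587/56510 ≈ 4.9493e+5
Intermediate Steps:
D = 127097
h = 58267/56510 (h = -58267*(-1/56510) = 58267/56510 ≈ 1.0311)
((h + 123974) + D) - ((-117*(-157 + 41) - j) - 178882) = ((58267/56510 + 123974) + 127097) - ((-117*(-157 + 41) - 1*78551) - 178882) = (7005829007/56510 + 127097) - ((-117*(-116) - 78551) - 178882) = 14188080477/56510 - ((13572 - 78551) - 178882) = 14188080477/56510 - (-64979 - 178882) = 14188080477/56510 - 1*(-243861) = 14188080477/56510 + 243861 = 27968665587/56510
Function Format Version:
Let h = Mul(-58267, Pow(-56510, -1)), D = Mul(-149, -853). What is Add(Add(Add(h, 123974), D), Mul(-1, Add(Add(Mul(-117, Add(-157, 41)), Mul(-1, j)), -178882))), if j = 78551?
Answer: Rational(27968665587, 56510) ≈ 4.9493e+5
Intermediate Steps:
D = 127097
h = Rational(58267, 56510) (h = Mul(-58267, Rational(-1, 56510)) = Rational(58267, 56510) ≈ 1.0311)
Add(Add(Add(h, 123974), D), Mul(-1, Add(Add(Mul(-117, Add(-157, 41)), Mul(-1, j)), -178882))) = Add(Add(Add(Rational(58267, 56510), 123974), 127097), Mul(-1, Add(Add(Mul(-117, Add(-157, 41)), Mul(-1, 78551)), -178882))) = Add(Add(Rational(7005829007, 56510), 127097), Mul(-1, Add(Add(Mul(-117, -116), -78551), -178882))) = Add(Rational(14188080477, 56510), Mul(-1, Add(Add(13572, -78551), -178882))) = Add(Rational(14188080477, 56510), Mul(-1, Add(-64979, -178882))) = Add(Rational(14188080477, 56510), Mul(-1, -243861)) = Add(Rational(14188080477, 56510), 243861) = Rational(27968665587, 56510)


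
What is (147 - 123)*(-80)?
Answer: -1920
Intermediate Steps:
(147 - 123)*(-80) = 24*(-80) = -1920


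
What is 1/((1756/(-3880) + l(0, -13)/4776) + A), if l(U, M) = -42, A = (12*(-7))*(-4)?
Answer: 386060/129538043 ≈ 0.0029803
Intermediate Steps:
A = 336 (A = -84*(-4) = 336)
1/((1756/(-3880) + l(0, -13)/4776) + A) = 1/((1756/(-3880) - 42/4776) + 336) = 1/((1756*(-1/3880) - 42*1/4776) + 336) = 1/((-439/970 - 7/796) + 336) = 1/(-178117/386060 + 336) = 1/(129538043/386060) = 386060/129538043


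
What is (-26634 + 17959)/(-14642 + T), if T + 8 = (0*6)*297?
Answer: 347/586 ≈ 0.59215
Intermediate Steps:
T = -8 (T = -8 + (0*6)*297 = -8 + 0*297 = -8 + 0 = -8)
(-26634 + 17959)/(-14642 + T) = (-26634 + 17959)/(-14642 - 8) = -8675/(-14650) = -8675*(-1/14650) = 347/586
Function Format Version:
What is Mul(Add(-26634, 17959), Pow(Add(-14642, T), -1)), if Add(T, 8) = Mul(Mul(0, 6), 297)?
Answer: Rational(347, 586) ≈ 0.59215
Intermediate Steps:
T = -8 (T = Add(-8, Mul(Mul(0, 6), 297)) = Add(-8, Mul(0, 297)) = Add(-8, 0) = -8)
Mul(Add(-26634, 17959), Pow(Add(-14642, T), -1)) = Mul(Add(-26634, 17959), Pow(Add(-14642, -8), -1)) = Mul(-8675, Pow(-14650, -1)) = Mul(-8675, Rational(-1, 14650)) = Rational(347, 586)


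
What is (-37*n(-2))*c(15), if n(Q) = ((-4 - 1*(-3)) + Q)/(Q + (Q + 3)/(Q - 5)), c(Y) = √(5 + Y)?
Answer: -518*√5/5 ≈ -231.66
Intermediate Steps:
n(Q) = (-1 + Q)/(Q + (3 + Q)/(-5 + Q)) (n(Q) = ((-4 + 3) + Q)/(Q + (3 + Q)/(-5 + Q)) = (-1 + Q)/(Q + (3 + Q)/(-5 + Q)))
(-37*n(-2))*c(15) = (-37*(-5 - 2)/(-3 - 2))*√(5 + 15) = (-37*(-7)/(-5))*√20 = (-(-37)*(-7)/5)*(2*√5) = (-37*7/5)*(2*√5) = -518*√5/5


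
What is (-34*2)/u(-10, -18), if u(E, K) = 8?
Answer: -17/2 ≈ -8.5000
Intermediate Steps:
(-34*2)/u(-10, -18) = -34*2/8 = -68*⅛ = -17/2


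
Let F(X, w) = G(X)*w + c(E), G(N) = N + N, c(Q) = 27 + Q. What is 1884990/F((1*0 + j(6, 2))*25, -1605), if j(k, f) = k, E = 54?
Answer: -628330/160473 ≈ -3.9155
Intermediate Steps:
G(N) = 2*N
F(X, w) = 81 + 2*X*w (F(X, w) = (2*X)*w + (27 + 54) = 2*X*w + 81 = 81 + 2*X*w)
1884990/F((1*0 + j(6, 2))*25, -1605) = 1884990/(81 + 2*((1*0 + 6)*25)*(-1605)) = 1884990/(81 + 2*((0 + 6)*25)*(-1605)) = 1884990/(81 + 2*(6*25)*(-1605)) = 1884990/(81 + 2*150*(-1605)) = 1884990/(81 - 481500) = 1884990/(-481419) = 1884990*(-1/481419) = -628330/160473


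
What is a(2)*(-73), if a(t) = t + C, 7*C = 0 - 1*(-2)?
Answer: -1168/7 ≈ -166.86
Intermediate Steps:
C = 2/7 (C = (0 - 1*(-2))/7 = (0 + 2)/7 = (⅐)*2 = 2/7 ≈ 0.28571)
a(t) = 2/7 + t (a(t) = t + 2/7 = 2/7 + t)
a(2)*(-73) = (2/7 + 2)*(-73) = (16/7)*(-73) = -1168/7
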